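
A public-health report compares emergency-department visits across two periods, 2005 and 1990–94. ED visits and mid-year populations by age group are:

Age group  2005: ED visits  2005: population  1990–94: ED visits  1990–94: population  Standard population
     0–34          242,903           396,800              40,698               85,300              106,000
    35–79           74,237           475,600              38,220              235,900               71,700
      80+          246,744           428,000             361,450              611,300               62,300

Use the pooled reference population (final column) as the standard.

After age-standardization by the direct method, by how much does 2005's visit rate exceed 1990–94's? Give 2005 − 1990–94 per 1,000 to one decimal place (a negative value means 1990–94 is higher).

54.0

Age-specific rates per 1,000 for 2005: 612.155, 156.091, 576.505.
For 1990–94: 477.116, 162.018, 591.281.
Standard total = 240,000; weights = 0.4417, 0.2988, 0.2596.
2005: 0.4417×612.155 + 0.2988×156.091 + 0.2596×576.505 = 466.6516 per 1,000.
1990–94: 0.4417×477.116 + 0.2988×162.018 + 0.2596×591.281 = 412.6157 per 1,000.
Difference = 466.6516 − 412.6157 = 54.0359.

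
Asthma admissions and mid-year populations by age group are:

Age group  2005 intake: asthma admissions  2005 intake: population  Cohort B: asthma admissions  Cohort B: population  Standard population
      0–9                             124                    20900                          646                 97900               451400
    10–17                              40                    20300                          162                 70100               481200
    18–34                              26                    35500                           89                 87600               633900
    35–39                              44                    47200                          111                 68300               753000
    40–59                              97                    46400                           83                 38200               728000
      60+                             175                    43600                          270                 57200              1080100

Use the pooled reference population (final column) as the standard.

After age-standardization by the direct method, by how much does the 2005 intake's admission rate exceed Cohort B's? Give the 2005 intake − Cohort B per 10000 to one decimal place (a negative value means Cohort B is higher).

Age-specific rates per 10000 for the 2005 intake: 59.33, 19.70, 7.32, 9.32, 20.91, 40.14.
For Cohort B: 65.99, 23.11, 10.16, 16.25, 21.73, 47.20.
Standard total = 4127600; weights = 0.1094, 0.1166, 0.1536, 0.1824, 0.1764, 0.2617.
The 2005 intake: 0.1094×59.33 + 0.1166×19.70 + 0.1536×7.32 + 0.1824×9.32 + 0.1764×20.91 + 0.2617×40.14 = 25.8012 per 10000.
Cohort B: 0.1094×65.99 + 0.1166×23.11 + 0.1536×10.16 + 0.1824×16.25 + 0.1764×21.73 + 0.2617×47.20 = 30.6197 per 10000.
Difference = 25.8012 − 30.6197 = -4.8185.

-4.8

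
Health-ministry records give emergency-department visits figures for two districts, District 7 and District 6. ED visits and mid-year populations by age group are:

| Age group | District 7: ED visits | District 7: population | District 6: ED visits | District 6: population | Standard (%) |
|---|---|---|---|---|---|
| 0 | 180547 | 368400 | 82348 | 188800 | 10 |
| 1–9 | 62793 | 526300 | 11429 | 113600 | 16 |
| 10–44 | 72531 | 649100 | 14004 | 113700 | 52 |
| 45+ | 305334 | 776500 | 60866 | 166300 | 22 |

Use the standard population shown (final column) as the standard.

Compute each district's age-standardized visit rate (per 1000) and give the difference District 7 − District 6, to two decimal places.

Age-specific rates per 1000 for District 7: 490.084, 119.310, 111.741, 393.218.
For District 6: 436.165, 100.607, 123.166, 366.001.
Standard weights: 0.10, 0.16, 0.52, 0.22.
District 7: 0.1000×490.084 + 0.1600×119.310 + 0.5200×111.741 + 0.2200×393.218 = 212.7113 per 1000.
District 6: 0.1000×436.165 + 0.1600×100.607 + 0.5200×123.166 + 0.2200×366.001 = 204.2804 per 1000.
Difference = 212.7113 − 204.2804 = 8.4309.

8.43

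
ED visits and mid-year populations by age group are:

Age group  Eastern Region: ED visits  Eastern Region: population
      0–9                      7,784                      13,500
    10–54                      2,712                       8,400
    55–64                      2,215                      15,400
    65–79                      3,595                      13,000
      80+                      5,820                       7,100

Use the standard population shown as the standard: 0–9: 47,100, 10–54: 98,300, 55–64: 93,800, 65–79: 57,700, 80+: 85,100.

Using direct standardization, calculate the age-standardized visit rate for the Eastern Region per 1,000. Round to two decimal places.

Age-specific rates per 1,000 for the Eastern Region: 576.593, 322.857, 143.831, 276.538, 819.718.
Standard total = 382,000; weights = 0.1233, 0.2573, 0.2455, 0.1510, 0.2228.
Standardized rate: 0.1233×576.593 + 0.2573×322.857 + 0.2455×143.831 + 0.1510×276.538 + 0.2228×819.718 = 413.8744 per 1,000.

413.87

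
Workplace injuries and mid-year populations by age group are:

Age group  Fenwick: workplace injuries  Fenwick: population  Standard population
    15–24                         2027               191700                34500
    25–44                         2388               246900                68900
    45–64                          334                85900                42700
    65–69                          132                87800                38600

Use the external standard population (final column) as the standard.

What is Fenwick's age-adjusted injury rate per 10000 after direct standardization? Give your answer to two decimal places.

Age-specific rates per 10000 for Fenwick: 105.74, 96.72, 38.88, 15.03.
Standard total = 184700; weights = 0.1868, 0.3730, 0.2312, 0.2090.
Standardized rate: 0.1868×105.74 + 0.3730×96.72 + 0.2312×38.88 + 0.2090×15.03 = 67.9617 per 10000.

67.96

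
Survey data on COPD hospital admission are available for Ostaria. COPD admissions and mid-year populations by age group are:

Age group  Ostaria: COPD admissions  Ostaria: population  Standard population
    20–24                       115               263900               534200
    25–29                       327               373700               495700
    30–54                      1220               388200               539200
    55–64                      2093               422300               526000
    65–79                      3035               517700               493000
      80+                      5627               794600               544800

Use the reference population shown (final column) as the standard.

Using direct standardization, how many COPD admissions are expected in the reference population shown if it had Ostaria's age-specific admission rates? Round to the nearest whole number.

11716

Age-specific rates per 10000 for Ostaria: 4.36, 8.75, 31.43, 49.56, 58.62, 70.82.
Expected COPD admissions = Σ (standard pop × age-specific rate ÷ 10000)
= 534200×4.36/10000 + 495700×8.75/10000 + 539200×31.43/10000 + 526000×49.56/10000 + 493000×58.62/10000 + 544800×70.82/10000
= 232.79 + 433.75 + 1694.55 + 2606.96 + 2890.20 + 3858.03 = 11716.28.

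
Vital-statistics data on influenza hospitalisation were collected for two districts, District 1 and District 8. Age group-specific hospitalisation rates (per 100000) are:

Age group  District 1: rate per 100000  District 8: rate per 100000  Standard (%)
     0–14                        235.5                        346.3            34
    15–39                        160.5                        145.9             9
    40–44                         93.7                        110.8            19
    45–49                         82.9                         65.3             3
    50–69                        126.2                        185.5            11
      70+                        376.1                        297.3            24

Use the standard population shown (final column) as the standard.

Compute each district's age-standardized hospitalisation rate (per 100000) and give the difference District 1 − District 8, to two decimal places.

-26.69

Standard weights: 0.34, 0.09, 0.19, 0.03, 0.11, 0.24.
District 1: 0.3400×235.5 + 0.0900×160.5 + 0.1900×93.7 + 0.0300×82.9 + 0.1100×126.2 + 0.2400×376.1 = 218.9510 per 100000.
District 8: 0.3400×346.3 + 0.0900×145.9 + 0.1900×110.8 + 0.0300×65.3 + 0.1100×185.5 + 0.2400×297.3 = 245.6410 per 100000.
Difference = 218.9510 − 245.6410 = -26.6900.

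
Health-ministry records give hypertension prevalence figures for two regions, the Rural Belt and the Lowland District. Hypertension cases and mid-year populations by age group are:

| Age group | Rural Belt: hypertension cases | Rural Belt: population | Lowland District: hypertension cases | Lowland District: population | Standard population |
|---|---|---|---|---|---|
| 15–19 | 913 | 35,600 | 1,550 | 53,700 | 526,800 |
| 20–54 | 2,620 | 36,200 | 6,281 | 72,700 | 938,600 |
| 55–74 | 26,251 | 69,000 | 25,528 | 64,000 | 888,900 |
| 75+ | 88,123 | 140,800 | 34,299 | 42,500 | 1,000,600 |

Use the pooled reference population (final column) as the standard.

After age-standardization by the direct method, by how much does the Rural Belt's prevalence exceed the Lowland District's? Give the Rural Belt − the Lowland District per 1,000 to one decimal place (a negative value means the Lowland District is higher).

-63.3

Age-specific rates per 1,000 for the Rural Belt: 25.646, 72.376, 380.449, 625.874.
For the Lowland District: 28.864, 86.396, 398.875, 807.035.
Standard total = 3,354,900; weights = 0.1570, 0.2798, 0.2650, 0.2983.
The Rural Belt: 0.1570×25.646 + 0.2798×72.376 + 0.2650×380.449 + 0.2983×625.874 = 311.7448 per 1,000.
The Lowland District: 0.1570×28.864 + 0.2798×86.396 + 0.2650×398.875 + 0.2983×807.035 = 375.0861 per 1,000.
Difference = 311.7448 − 375.0861 = -63.3413.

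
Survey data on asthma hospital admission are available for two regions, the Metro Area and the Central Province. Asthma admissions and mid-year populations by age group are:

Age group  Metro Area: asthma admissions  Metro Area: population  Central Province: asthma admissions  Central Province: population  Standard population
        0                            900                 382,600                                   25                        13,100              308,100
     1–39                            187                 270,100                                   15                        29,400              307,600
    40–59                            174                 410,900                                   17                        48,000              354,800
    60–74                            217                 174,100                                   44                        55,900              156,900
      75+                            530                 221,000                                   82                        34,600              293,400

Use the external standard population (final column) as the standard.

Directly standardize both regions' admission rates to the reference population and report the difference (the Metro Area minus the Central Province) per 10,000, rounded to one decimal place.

2.1

Age-specific rates per 10,000 for the Metro Area: 23.52, 6.92, 4.23, 12.46, 23.98.
For the Central Province: 19.08, 5.10, 3.54, 7.87, 23.70.
Standard total = 1,420,800; weights = 0.2168, 0.2165, 0.2497, 0.1104, 0.2065.
The Metro Area: 0.2168×23.52 + 0.2165×6.92 + 0.2497×4.23 + 0.1104×12.46 + 0.2065×23.98 = 13.9861 per 10,000.
The Central Province: 0.2168×19.08 + 0.2165×5.10 + 0.2497×3.54 + 0.1104×7.87 + 0.2065×23.70 = 11.8906 per 10,000.
Difference = 13.9861 − 11.8906 = 2.0955.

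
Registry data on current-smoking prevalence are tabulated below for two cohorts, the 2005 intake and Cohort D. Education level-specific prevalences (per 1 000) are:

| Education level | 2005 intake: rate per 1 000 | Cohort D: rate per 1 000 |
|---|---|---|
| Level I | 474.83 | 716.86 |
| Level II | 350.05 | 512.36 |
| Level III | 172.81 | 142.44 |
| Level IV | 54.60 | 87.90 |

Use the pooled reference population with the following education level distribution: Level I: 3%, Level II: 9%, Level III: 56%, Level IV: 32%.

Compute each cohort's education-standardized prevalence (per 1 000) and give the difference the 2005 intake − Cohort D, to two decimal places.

-15.52

Standard weights: 0.03, 0.09, 0.56, 0.32.
The 2005 intake: 0.0300×474.83 + 0.0900×350.05 + 0.5600×172.81 + 0.3200×54.60 = 159.9950 per 1 000.
Cohort D: 0.0300×716.86 + 0.0900×512.36 + 0.5600×142.44 + 0.3200×87.90 = 175.5126 per 1 000.
Difference = 159.9950 − 175.5126 = -15.5176.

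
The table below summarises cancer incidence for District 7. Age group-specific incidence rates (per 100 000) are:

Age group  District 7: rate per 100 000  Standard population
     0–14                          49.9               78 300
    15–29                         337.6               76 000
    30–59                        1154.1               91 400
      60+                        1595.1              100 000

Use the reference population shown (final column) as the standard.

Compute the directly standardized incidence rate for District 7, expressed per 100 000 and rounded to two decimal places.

Standard total = 345 700; weights = 0.2265, 0.2198, 0.2644, 0.2893.
Standardized rate: 0.2265×49.9 + 0.2198×337.6 + 0.2644×1154.1 + 0.2893×1595.1 = 852.0668 per 100 000.

852.07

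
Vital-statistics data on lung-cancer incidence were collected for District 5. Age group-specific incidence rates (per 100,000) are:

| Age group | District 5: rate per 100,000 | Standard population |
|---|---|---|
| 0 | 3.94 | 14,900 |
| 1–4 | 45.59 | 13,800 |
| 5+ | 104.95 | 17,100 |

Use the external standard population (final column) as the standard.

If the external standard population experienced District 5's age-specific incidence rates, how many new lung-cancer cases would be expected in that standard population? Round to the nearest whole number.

25

Expected new lung-cancer cases = Σ (standard pop × age-specific rate ÷ 100,000)
= 14,900×3.94/100,000 + 13,800×45.59/100,000 + 17,100×104.95/100,000
= 0.59 + 6.29 + 17.95 = 24.82.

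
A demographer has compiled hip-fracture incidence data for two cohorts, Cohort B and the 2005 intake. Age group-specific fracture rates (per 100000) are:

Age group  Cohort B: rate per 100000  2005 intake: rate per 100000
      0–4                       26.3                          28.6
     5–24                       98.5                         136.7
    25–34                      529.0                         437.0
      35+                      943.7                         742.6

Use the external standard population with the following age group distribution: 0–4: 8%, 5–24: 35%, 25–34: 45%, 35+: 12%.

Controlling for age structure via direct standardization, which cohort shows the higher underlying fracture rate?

Cohort B

Standard weights: 0.08, 0.35, 0.45, 0.12.
Cohort B: 0.0800×26.3 + 0.3500×98.5 + 0.4500×529.0 + 0.1200×943.7 = 387.8730 per 100000.
The 2005 intake: 0.0800×28.6 + 0.3500×136.7 + 0.4500×437.0 + 0.1200×742.6 = 335.8950 per 100000.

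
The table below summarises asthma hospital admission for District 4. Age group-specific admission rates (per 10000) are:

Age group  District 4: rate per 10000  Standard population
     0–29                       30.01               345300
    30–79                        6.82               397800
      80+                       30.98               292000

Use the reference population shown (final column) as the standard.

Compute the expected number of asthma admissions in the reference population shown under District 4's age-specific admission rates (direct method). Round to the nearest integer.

Expected asthma admissions = Σ (standard pop × age-specific rate ÷ 10000)
= 345300×30.01/10000 + 397800×6.82/10000 + 292000×30.98/10000
= 1036.25 + 271.30 + 904.62 = 2212.16.

2212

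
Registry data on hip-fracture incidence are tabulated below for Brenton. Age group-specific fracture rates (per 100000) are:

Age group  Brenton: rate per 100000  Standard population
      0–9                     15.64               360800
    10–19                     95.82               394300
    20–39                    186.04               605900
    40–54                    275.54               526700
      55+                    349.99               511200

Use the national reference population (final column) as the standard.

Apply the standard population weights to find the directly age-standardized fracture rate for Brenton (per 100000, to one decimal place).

Standard total = 2398900; weights = 0.1504, 0.1644, 0.2526, 0.2196, 0.2131.
Standardized rate: 0.1504×15.64 + 0.1644×95.82 + 0.2526×186.04 + 0.2196×275.54 + 0.2131×349.99 = 200.1702 per 100000.

200.2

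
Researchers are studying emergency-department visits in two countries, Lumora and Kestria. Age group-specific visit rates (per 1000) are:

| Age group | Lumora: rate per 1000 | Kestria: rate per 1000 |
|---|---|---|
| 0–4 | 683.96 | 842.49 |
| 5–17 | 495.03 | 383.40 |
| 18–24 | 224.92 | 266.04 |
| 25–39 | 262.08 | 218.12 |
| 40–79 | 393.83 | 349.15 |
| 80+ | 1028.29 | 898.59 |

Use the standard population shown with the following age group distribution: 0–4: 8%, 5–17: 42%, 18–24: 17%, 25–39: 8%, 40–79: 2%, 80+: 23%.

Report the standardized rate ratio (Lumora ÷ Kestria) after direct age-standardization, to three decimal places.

1.122

Standard weights: 0.08, 0.42, 0.17, 0.08, 0.02, 0.23.
Lumora: 0.0800×683.96 + 0.4200×495.03 + 0.1700×224.92 + 0.0800×262.08 + 0.0200×393.83 + 0.2300×1028.29 = 566.2155 per 1000.
Kestria: 0.0800×842.49 + 0.4200×383.40 + 0.1700×266.04 + 0.0800×218.12 + 0.0200×349.15 + 0.2300×898.59 = 504.7623 per 1000.
Ratio = 566.2155 ÷ 504.7623 = 1.12175.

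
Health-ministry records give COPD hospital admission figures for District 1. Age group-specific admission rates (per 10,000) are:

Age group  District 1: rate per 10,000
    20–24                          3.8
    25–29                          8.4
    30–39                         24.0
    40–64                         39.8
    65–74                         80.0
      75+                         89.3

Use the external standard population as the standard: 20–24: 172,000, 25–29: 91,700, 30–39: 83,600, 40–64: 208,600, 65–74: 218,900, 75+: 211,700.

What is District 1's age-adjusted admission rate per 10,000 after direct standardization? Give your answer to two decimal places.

Standard total = 986,500; weights = 0.1744, 0.0930, 0.0847, 0.2115, 0.2219, 0.2146.
Standardized rate: 0.1744×3.8 + 0.0930×8.4 + 0.0847×24.0 + 0.2115×39.8 + 0.2219×80.0 + 0.2146×89.3 = 48.8083 per 10,000.

48.81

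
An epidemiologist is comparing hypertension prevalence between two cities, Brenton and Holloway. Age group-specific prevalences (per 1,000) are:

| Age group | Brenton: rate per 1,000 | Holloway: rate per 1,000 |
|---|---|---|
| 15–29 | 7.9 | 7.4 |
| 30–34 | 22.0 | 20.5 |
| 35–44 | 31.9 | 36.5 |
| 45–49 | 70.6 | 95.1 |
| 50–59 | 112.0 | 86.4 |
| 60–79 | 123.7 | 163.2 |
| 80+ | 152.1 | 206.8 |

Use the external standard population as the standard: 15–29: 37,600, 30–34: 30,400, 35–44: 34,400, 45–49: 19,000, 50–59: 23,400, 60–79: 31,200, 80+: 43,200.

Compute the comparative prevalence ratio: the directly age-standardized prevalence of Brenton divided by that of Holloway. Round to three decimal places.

Standard total = 219,200; weights = 0.1715, 0.1387, 0.1569, 0.0867, 0.1068, 0.1423, 0.1971.
Brenton: 0.1715×7.9 + 0.1387×22.0 + 0.1569×31.9 + 0.0867×70.6 + 0.1068×112.0 + 0.1423×123.7 + 0.1971×152.1 = 75.0710 per 1,000.
Holloway: 0.1715×7.4 + 0.1387×20.5 + 0.1569×36.5 + 0.0867×95.1 + 0.1068×86.4 + 0.1423×163.2 + 0.1971×206.8 = 91.2924 per 1,000.
Ratio = 75.0710 ÷ 91.2924 = 0.82231.

0.822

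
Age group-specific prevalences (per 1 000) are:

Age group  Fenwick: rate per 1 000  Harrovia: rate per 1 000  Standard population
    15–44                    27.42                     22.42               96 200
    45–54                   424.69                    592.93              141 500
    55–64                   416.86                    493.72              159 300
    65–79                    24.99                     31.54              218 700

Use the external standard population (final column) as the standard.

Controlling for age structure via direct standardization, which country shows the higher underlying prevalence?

Standard total = 615 700; weights = 0.1562, 0.2298, 0.2587, 0.3552.
Fenwick: 0.1562×27.42 + 0.2298×424.69 + 0.2587×416.86 + 0.3552×24.99 = 218.6171 per 1 000.
Harrovia: 0.1562×22.42 + 0.2298×592.93 + 0.2587×493.72 + 0.3552×31.54 = 278.7133 per 1 000.

Harrovia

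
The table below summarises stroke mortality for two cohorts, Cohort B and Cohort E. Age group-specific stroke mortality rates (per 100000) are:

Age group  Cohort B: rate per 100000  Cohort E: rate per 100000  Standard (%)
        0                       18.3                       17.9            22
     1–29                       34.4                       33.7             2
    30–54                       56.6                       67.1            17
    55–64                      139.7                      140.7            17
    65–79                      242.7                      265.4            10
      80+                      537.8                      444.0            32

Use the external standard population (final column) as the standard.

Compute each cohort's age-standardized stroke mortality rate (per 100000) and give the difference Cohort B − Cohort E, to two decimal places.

Standard weights: 0.22, 0.02, 0.17, 0.17, 0.10, 0.32.
Cohort B: 0.2200×18.3 + 0.0200×34.4 + 0.1700×56.6 + 0.1700×139.7 + 0.1000×242.7 + 0.3200×537.8 = 234.4510 per 100000.
Cohort E: 0.2200×17.9 + 0.0200×33.7 + 0.1700×67.1 + 0.1700×140.7 + 0.1000×265.4 + 0.3200×444.0 = 208.5580 per 100000.
Difference = 234.4510 − 208.5580 = 25.8930.

25.89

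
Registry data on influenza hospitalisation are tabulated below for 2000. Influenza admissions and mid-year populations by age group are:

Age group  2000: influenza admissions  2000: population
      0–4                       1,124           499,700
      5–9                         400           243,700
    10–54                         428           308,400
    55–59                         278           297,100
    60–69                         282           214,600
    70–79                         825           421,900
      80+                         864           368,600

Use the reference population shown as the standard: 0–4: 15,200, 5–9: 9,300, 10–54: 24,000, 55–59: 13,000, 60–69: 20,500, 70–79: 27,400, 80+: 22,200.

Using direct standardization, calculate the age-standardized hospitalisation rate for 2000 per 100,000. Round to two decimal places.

Age-specific rates per 100,000 for 2000: 224.93, 164.14, 138.78, 93.57, 131.41, 195.54, 234.40.
Standard total = 131,600; weights = 0.1155, 0.0707, 0.1824, 0.0988, 0.1558, 0.2082, 0.1687.
Standardized rate: 0.1155×224.93 + 0.0707×164.14 + 0.1824×138.78 + 0.0988×93.57 + 0.1558×131.41 + 0.2082×195.54 + 0.1687×234.40 = 172.8578 per 100,000.

172.86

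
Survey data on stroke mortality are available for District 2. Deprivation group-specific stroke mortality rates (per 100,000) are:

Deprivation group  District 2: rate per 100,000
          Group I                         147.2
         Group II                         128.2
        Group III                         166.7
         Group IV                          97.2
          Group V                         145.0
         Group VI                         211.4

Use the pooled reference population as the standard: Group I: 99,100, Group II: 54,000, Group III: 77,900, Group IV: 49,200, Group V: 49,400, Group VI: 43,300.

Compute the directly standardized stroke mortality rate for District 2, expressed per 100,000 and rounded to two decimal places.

Standard total = 372,900; weights = 0.2658, 0.1448, 0.2089, 0.1319, 0.1325, 0.1161.
Standardized rate: 0.2658×147.2 + 0.1448×128.2 + 0.2089×166.7 + 0.1319×97.2 + 0.1325×145.0 + 0.1161×211.4 = 149.0885 per 100,000.

149.09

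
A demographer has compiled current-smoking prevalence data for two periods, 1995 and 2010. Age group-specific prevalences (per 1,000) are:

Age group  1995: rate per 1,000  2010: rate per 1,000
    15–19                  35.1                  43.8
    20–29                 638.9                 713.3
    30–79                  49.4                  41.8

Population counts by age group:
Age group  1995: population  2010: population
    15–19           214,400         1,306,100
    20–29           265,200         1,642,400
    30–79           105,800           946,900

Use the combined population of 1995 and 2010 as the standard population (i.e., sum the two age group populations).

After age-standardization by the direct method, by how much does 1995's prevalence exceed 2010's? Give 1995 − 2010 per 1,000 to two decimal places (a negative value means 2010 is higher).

Combined standard total = 4,480,800; weights = 0.3393, 0.4257, 0.2349.
1995: 0.3393×35.1 + 0.4257×638.9 + 0.2349×49.4 = 295.5139 per 1,000.
2010: 0.3393×43.8 + 0.4257×713.3 + 0.2349×41.8 = 328.3547 per 1,000.
Difference = 295.5139 − 328.3547 = -32.8408.

-32.84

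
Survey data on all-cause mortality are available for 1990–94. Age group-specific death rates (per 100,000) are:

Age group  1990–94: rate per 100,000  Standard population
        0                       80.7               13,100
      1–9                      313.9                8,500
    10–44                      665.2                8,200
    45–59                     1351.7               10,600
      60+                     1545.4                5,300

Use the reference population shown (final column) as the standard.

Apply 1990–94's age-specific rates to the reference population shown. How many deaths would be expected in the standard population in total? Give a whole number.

Expected deaths = Σ (standard pop × age-specific rate ÷ 100,000)
= 13,100×80.7/100,000 + 8,500×313.9/100,000 + 8,200×665.2/100,000 + 10,600×1351.7/100,000 + 5,300×1545.4/100,000
= 10.57 + 26.68 + 54.55 + 143.28 + 81.91 = 316.99.

317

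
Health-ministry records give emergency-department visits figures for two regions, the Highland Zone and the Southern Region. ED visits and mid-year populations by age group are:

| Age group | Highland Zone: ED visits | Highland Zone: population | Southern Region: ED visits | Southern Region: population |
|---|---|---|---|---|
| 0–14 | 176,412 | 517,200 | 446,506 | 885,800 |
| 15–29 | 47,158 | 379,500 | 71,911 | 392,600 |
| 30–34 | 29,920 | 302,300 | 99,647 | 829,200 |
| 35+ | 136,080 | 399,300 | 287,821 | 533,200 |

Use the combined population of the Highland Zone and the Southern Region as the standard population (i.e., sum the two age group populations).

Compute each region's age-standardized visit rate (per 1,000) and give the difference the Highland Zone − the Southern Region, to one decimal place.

Age-specific rates per 1,000 for the Highland Zone: 341.090, 124.264, 98.975, 340.796.
For the Southern Region: 504.071, 183.166, 120.172, 539.799.
Combined standard total = 4,239,100; weights = 0.3310, 0.1821, 0.2669, 0.2200.
The Highland Zone: 0.3310×341.090 + 0.1821×124.264 + 0.2669×98.975 + 0.2200×340.796 = 236.9079 per 1,000.
The Southern Region: 0.3310×504.071 + 0.1821×183.166 + 0.2669×120.172 + 0.2200×539.799 = 351.0113 per 1,000.
Difference = 236.9079 − 351.0113 = -114.1034.

-114.1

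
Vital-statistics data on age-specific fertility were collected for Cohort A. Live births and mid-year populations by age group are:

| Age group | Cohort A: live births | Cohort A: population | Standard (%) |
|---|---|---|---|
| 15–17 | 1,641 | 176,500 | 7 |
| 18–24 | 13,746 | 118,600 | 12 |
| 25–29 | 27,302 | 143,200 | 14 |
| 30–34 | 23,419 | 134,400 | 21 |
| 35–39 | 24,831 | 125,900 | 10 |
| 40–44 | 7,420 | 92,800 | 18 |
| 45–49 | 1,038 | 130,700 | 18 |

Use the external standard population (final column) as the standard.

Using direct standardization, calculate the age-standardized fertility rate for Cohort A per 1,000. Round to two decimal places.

Age-specific rates per 1,000 for Cohort A: 9.297, 115.902, 190.656, 174.249, 197.228, 79.957, 7.942.
Standard weights: 0.07, 0.12, 0.14, 0.21, 0.10, 0.18, 0.18.
Standardized rate: 0.0700×9.297 + 0.1200×115.902 + 0.1400×190.656 + 0.2100×174.249 + 0.1000×197.228 + 0.1800×79.957 + 0.1800×7.942 = 113.3877 per 1,000.

113.39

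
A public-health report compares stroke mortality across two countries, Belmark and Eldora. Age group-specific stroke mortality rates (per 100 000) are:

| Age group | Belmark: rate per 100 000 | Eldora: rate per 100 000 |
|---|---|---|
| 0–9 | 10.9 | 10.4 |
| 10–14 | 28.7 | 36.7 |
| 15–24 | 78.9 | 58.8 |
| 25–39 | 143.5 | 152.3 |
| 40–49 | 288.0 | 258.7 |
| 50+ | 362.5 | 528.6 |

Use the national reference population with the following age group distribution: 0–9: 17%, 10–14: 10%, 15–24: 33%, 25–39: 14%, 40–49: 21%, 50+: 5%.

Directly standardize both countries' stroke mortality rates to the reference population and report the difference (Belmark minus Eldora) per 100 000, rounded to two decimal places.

2.53

Standard weights: 0.17, 0.10, 0.33, 0.14, 0.21, 0.05.
Belmark: 0.1700×10.9 + 0.1000×28.7 + 0.3300×78.9 + 0.1400×143.5 + 0.2100×288.0 + 0.0500×362.5 = 129.4550 per 100 000.
Eldora: 0.1700×10.4 + 0.1000×36.7 + 0.3300×58.8 + 0.1400×152.3 + 0.2100×258.7 + 0.0500×528.6 = 126.9210 per 100 000.
Difference = 129.4550 − 126.9210 = 2.5340.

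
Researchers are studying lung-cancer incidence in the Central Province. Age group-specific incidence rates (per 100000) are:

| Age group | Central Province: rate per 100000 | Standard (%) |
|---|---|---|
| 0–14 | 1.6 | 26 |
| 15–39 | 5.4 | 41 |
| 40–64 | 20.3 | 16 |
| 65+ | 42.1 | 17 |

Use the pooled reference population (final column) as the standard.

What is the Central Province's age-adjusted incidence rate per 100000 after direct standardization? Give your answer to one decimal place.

13.0

Standard weights: 0.26, 0.41, 0.16, 0.17.
Standardized rate: 0.2600×1.6 + 0.4100×5.4 + 0.1600×20.3 + 0.1700×42.1 = 13.0350 per 100000.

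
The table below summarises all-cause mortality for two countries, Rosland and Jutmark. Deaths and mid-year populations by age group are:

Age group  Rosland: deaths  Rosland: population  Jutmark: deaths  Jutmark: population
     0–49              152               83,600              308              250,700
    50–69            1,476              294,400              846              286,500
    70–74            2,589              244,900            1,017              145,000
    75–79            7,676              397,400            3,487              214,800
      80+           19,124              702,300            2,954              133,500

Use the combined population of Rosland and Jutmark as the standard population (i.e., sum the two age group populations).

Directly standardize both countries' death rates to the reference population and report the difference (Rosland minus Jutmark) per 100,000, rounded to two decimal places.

324.48

Age-specific rates per 100,000 for Rosland: 181.82, 501.36, 1057.17, 1931.56, 2723.05.
For Jutmark: 122.86, 295.29, 701.38, 1623.37, 2212.73.
Combined standard total = 2,753,100; weights = 0.1214, 0.2110, 0.1416, 0.2224, 0.3036.
Rosland: 0.1214×181.82 + 0.2110×501.36 + 0.1416×1057.17 + 0.2224×1931.56 + 0.3036×2723.05 = 1533.7749 per 100,000.
Jutmark: 0.1214×122.86 + 0.2110×295.29 + 0.1416×701.38 + 0.2224×1623.37 + 0.3036×2212.73 = 1209.2921 per 100,000.
Difference = 1533.7749 − 1209.2921 = 324.4829.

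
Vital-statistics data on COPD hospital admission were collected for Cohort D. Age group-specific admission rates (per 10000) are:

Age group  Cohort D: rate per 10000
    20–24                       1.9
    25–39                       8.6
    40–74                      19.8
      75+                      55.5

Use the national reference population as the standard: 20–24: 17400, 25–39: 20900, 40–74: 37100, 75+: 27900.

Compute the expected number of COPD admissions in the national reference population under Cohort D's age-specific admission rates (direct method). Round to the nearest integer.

250

Expected COPD admissions = Σ (standard pop × age-specific rate ÷ 10000)
= 17400×1.9/10000 + 20900×8.6/10000 + 37100×19.8/10000 + 27900×55.5/10000
= 3.31 + 17.97 + 73.46 + 154.84 = 249.58.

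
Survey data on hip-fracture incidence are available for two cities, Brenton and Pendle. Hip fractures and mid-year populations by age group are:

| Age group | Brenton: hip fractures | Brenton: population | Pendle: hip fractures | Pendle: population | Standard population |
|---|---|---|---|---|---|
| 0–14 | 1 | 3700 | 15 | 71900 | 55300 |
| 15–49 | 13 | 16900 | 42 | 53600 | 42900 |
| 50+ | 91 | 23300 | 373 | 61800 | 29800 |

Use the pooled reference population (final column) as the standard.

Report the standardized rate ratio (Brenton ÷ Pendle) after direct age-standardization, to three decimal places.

Age-specific rates per 100000 for Brenton: 27.03, 76.92, 390.56.
For Pendle: 20.86, 78.36, 603.56.
Standard total = 128000; weights = 0.4320, 0.3352, 0.2328.
Brenton: 0.4320×27.03 + 0.3352×76.92 + 0.2328×390.56 = 128.3845 per 100000.
Pendle: 0.4320×20.86 + 0.3352×78.36 + 0.2328×603.56 = 175.7917 per 100000.
Ratio = 128.3845 ÷ 175.7917 = 0.73032.

0.730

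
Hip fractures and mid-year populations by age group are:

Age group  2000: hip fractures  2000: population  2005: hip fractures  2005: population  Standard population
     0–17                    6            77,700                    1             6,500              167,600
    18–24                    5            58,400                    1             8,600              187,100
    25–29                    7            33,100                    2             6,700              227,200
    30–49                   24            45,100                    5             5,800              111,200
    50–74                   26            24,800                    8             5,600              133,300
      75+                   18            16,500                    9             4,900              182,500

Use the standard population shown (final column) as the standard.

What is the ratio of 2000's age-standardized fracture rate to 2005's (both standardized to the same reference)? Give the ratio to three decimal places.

0.645

Age-specific rates per 100,000 for 2000: 7.72, 8.56, 21.15, 53.22, 104.84, 109.09.
For 2005: 15.38, 11.63, 29.85, 86.21, 142.86, 183.67.
Standard total = 1,008,900; weights = 0.1661, 0.1854, 0.2252, 0.1102, 0.1321, 0.1809.
2000: 0.1661×7.72 + 0.1854×8.56 + 0.2252×21.15 + 0.1102×53.22 + 0.1321×104.84 + 0.1809×109.09 = 47.0835 per 100,000.
2005: 0.1661×15.38 + 0.1854×11.63 + 0.2252×29.85 + 0.1102×86.21 + 0.1321×142.86 + 0.1809×183.67 = 73.0356 per 100,000.
Ratio = 47.0835 ÷ 73.0356 = 0.64467.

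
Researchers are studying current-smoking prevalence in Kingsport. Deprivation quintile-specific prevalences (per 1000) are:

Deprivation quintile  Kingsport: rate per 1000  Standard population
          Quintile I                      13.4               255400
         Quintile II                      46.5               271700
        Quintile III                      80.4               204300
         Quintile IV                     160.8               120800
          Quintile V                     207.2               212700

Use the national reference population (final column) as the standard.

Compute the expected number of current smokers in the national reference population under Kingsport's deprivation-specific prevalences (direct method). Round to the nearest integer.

Expected current smokers = Σ (standard pop × deprivation-specific rate ÷ 1000)
= 255400×13.4/1000 + 271700×46.5/1000 + 204300×80.4/1000 + 120800×160.8/1000 + 212700×207.2/1000
= 3422.36 + 12634.05 + 16425.72 + 19424.64 + 44071.44 = 95978.21.

95978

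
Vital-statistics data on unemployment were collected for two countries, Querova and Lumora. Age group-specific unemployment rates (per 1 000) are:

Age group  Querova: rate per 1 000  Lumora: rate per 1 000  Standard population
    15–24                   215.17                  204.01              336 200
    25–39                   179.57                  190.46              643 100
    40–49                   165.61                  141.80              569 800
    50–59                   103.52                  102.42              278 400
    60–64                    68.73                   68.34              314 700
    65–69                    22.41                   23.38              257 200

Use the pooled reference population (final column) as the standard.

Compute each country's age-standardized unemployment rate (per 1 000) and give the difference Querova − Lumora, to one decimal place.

Standard total = 2 399 400; weights = 0.1401, 0.2680, 0.2375, 0.1160, 0.1312, 0.1072.
Querova: 0.1401×215.17 + 0.2680×179.57 + 0.2375×165.61 + 0.1160×103.52 + 0.1312×68.73 + 0.1072×22.41 = 141.0350 per 1 000.
Lumora: 0.1401×204.01 + 0.2680×190.46 + 0.2375×141.80 + 0.1160×102.42 + 0.1312×68.34 + 0.1072×23.38 = 136.6610 per 1 000.
Difference = 141.0350 − 136.6610 = 4.3740.

4.4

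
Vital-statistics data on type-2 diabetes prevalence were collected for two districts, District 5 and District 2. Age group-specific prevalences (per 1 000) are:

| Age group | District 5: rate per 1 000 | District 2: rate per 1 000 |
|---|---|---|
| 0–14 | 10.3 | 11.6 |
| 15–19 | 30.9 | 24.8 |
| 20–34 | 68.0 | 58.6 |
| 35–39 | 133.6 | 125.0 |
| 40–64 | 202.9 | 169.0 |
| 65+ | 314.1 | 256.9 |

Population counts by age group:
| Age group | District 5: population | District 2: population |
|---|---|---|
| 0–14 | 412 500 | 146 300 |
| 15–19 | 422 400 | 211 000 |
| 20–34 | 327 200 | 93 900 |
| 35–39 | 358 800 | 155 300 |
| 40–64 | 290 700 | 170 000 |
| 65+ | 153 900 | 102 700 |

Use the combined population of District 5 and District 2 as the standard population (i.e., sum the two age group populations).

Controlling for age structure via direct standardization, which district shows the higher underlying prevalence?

District 5

Combined standard total = 2 844 700; weights = 0.1964, 0.2227, 0.1480, 0.1807, 0.1620, 0.0902.
District 5: 0.1964×10.3 + 0.2227×30.9 + 0.1480×68.0 + 0.1807×133.6 + 0.1620×202.9 + 0.0902×314.1 = 104.3064 per 1 000.
District 2: 0.1964×11.6 + 0.2227×24.8 + 0.1480×58.6 + 0.1807×125.0 + 0.1620×169.0 + 0.0902×256.9 = 89.6081 per 1 000.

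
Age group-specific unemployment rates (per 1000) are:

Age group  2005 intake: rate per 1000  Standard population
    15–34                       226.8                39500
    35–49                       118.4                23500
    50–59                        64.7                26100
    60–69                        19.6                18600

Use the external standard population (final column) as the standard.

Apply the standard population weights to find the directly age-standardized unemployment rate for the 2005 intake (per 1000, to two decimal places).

128.08

Standard total = 107700; weights = 0.3668, 0.2182, 0.2423, 0.1727.
Standardized rate: 0.3668×226.8 + 0.2182×118.4 + 0.2423×64.7 + 0.1727×19.6 = 128.0801 per 1000.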